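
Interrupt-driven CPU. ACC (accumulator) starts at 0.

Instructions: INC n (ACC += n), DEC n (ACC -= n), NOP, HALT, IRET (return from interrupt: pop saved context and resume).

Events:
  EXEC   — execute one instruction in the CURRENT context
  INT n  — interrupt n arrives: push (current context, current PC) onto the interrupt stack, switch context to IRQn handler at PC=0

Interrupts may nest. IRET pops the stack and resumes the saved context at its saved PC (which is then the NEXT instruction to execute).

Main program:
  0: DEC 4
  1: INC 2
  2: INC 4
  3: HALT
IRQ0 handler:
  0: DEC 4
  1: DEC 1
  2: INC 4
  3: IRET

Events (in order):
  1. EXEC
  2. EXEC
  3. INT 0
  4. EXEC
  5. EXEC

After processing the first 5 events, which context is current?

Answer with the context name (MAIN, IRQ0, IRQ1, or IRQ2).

Answer: IRQ0

Derivation:
Event 1 (EXEC): [MAIN] PC=0: DEC 4 -> ACC=-4
Event 2 (EXEC): [MAIN] PC=1: INC 2 -> ACC=-2
Event 3 (INT 0): INT 0 arrives: push (MAIN, PC=2), enter IRQ0 at PC=0 (depth now 1)
Event 4 (EXEC): [IRQ0] PC=0: DEC 4 -> ACC=-6
Event 5 (EXEC): [IRQ0] PC=1: DEC 1 -> ACC=-7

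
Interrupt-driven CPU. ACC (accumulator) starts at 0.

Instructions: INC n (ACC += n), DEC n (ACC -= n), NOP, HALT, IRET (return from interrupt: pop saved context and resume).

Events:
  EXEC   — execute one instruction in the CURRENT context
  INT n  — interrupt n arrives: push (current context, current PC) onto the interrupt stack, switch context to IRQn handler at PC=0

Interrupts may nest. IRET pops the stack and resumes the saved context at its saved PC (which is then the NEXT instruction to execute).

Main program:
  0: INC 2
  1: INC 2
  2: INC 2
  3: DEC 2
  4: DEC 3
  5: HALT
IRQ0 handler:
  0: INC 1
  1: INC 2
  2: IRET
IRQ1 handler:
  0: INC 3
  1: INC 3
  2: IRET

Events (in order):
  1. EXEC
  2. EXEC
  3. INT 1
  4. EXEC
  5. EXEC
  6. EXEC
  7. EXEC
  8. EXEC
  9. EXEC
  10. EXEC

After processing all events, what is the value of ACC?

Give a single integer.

Event 1 (EXEC): [MAIN] PC=0: INC 2 -> ACC=2
Event 2 (EXEC): [MAIN] PC=1: INC 2 -> ACC=4
Event 3 (INT 1): INT 1 arrives: push (MAIN, PC=2), enter IRQ1 at PC=0 (depth now 1)
Event 4 (EXEC): [IRQ1] PC=0: INC 3 -> ACC=7
Event 5 (EXEC): [IRQ1] PC=1: INC 3 -> ACC=10
Event 6 (EXEC): [IRQ1] PC=2: IRET -> resume MAIN at PC=2 (depth now 0)
Event 7 (EXEC): [MAIN] PC=2: INC 2 -> ACC=12
Event 8 (EXEC): [MAIN] PC=3: DEC 2 -> ACC=10
Event 9 (EXEC): [MAIN] PC=4: DEC 3 -> ACC=7
Event 10 (EXEC): [MAIN] PC=5: HALT

Answer: 7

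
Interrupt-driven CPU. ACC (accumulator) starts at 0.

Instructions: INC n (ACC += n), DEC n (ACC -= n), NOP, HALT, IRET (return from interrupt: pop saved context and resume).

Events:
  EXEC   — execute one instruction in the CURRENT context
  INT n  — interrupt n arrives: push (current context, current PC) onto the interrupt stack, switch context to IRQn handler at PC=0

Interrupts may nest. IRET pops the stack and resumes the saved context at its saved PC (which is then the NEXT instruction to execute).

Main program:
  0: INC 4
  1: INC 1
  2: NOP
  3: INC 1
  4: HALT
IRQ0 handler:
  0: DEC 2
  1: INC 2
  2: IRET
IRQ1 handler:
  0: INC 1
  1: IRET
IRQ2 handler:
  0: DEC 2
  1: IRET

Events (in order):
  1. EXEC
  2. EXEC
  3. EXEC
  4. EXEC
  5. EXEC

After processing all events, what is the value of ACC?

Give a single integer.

Answer: 6

Derivation:
Event 1 (EXEC): [MAIN] PC=0: INC 4 -> ACC=4
Event 2 (EXEC): [MAIN] PC=1: INC 1 -> ACC=5
Event 3 (EXEC): [MAIN] PC=2: NOP
Event 4 (EXEC): [MAIN] PC=3: INC 1 -> ACC=6
Event 5 (EXEC): [MAIN] PC=4: HALT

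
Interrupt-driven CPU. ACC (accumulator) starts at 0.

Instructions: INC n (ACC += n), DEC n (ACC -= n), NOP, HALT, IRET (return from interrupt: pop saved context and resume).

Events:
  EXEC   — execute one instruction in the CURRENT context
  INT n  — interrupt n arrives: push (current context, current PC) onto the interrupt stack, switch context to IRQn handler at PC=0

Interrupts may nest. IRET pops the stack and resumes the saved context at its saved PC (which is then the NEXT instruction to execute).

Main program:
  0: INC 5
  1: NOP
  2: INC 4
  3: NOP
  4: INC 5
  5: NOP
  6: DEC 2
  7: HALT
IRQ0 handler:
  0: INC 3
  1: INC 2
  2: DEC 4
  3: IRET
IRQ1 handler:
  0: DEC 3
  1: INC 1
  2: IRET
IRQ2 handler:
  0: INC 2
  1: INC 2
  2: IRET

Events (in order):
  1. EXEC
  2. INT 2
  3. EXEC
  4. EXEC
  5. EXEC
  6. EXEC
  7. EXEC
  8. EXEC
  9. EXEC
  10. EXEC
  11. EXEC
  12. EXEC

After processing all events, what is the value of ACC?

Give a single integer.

Event 1 (EXEC): [MAIN] PC=0: INC 5 -> ACC=5
Event 2 (INT 2): INT 2 arrives: push (MAIN, PC=1), enter IRQ2 at PC=0 (depth now 1)
Event 3 (EXEC): [IRQ2] PC=0: INC 2 -> ACC=7
Event 4 (EXEC): [IRQ2] PC=1: INC 2 -> ACC=9
Event 5 (EXEC): [IRQ2] PC=2: IRET -> resume MAIN at PC=1 (depth now 0)
Event 6 (EXEC): [MAIN] PC=1: NOP
Event 7 (EXEC): [MAIN] PC=2: INC 4 -> ACC=13
Event 8 (EXEC): [MAIN] PC=3: NOP
Event 9 (EXEC): [MAIN] PC=4: INC 5 -> ACC=18
Event 10 (EXEC): [MAIN] PC=5: NOP
Event 11 (EXEC): [MAIN] PC=6: DEC 2 -> ACC=16
Event 12 (EXEC): [MAIN] PC=7: HALT

Answer: 16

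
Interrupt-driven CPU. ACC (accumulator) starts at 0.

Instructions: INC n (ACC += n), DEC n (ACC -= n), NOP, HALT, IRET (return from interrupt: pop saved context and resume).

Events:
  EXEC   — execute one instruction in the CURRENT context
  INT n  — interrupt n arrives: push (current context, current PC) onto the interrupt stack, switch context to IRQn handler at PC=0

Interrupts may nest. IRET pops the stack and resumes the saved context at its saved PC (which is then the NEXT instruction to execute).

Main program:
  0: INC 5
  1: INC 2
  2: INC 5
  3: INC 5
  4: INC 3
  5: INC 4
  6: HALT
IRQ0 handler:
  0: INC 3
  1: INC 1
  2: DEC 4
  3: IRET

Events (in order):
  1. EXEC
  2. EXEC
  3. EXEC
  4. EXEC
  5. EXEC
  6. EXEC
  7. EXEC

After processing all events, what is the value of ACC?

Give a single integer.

Event 1 (EXEC): [MAIN] PC=0: INC 5 -> ACC=5
Event 2 (EXEC): [MAIN] PC=1: INC 2 -> ACC=7
Event 3 (EXEC): [MAIN] PC=2: INC 5 -> ACC=12
Event 4 (EXEC): [MAIN] PC=3: INC 5 -> ACC=17
Event 5 (EXEC): [MAIN] PC=4: INC 3 -> ACC=20
Event 6 (EXEC): [MAIN] PC=5: INC 4 -> ACC=24
Event 7 (EXEC): [MAIN] PC=6: HALT

Answer: 24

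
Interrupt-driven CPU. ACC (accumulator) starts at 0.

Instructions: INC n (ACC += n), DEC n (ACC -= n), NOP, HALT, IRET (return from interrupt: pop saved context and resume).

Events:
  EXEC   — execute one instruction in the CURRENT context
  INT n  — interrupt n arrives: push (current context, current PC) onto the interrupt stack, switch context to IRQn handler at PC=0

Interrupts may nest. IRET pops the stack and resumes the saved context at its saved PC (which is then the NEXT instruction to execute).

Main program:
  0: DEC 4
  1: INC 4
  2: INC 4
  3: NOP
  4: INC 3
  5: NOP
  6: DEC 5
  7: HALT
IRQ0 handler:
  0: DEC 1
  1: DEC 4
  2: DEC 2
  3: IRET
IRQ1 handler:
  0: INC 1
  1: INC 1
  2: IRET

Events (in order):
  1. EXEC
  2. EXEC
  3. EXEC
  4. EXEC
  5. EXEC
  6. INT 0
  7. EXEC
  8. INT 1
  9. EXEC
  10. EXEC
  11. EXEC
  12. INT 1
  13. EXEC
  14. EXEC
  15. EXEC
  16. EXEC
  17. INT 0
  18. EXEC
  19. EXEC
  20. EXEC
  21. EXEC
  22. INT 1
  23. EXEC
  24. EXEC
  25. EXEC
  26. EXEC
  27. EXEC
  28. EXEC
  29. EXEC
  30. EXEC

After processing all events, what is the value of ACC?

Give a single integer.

Answer: -6

Derivation:
Event 1 (EXEC): [MAIN] PC=0: DEC 4 -> ACC=-4
Event 2 (EXEC): [MAIN] PC=1: INC 4 -> ACC=0
Event 3 (EXEC): [MAIN] PC=2: INC 4 -> ACC=4
Event 4 (EXEC): [MAIN] PC=3: NOP
Event 5 (EXEC): [MAIN] PC=4: INC 3 -> ACC=7
Event 6 (INT 0): INT 0 arrives: push (MAIN, PC=5), enter IRQ0 at PC=0 (depth now 1)
Event 7 (EXEC): [IRQ0] PC=0: DEC 1 -> ACC=6
Event 8 (INT 1): INT 1 arrives: push (IRQ0, PC=1), enter IRQ1 at PC=0 (depth now 2)
Event 9 (EXEC): [IRQ1] PC=0: INC 1 -> ACC=7
Event 10 (EXEC): [IRQ1] PC=1: INC 1 -> ACC=8
Event 11 (EXEC): [IRQ1] PC=2: IRET -> resume IRQ0 at PC=1 (depth now 1)
Event 12 (INT 1): INT 1 arrives: push (IRQ0, PC=1), enter IRQ1 at PC=0 (depth now 2)
Event 13 (EXEC): [IRQ1] PC=0: INC 1 -> ACC=9
Event 14 (EXEC): [IRQ1] PC=1: INC 1 -> ACC=10
Event 15 (EXEC): [IRQ1] PC=2: IRET -> resume IRQ0 at PC=1 (depth now 1)
Event 16 (EXEC): [IRQ0] PC=1: DEC 4 -> ACC=6
Event 17 (INT 0): INT 0 arrives: push (IRQ0, PC=2), enter IRQ0 at PC=0 (depth now 2)
Event 18 (EXEC): [IRQ0] PC=0: DEC 1 -> ACC=5
Event 19 (EXEC): [IRQ0] PC=1: DEC 4 -> ACC=1
Event 20 (EXEC): [IRQ0] PC=2: DEC 2 -> ACC=-1
Event 21 (EXEC): [IRQ0] PC=3: IRET -> resume IRQ0 at PC=2 (depth now 1)
Event 22 (INT 1): INT 1 arrives: push (IRQ0, PC=2), enter IRQ1 at PC=0 (depth now 2)
Event 23 (EXEC): [IRQ1] PC=0: INC 1 -> ACC=0
Event 24 (EXEC): [IRQ1] PC=1: INC 1 -> ACC=1
Event 25 (EXEC): [IRQ1] PC=2: IRET -> resume IRQ0 at PC=2 (depth now 1)
Event 26 (EXEC): [IRQ0] PC=2: DEC 2 -> ACC=-1
Event 27 (EXEC): [IRQ0] PC=3: IRET -> resume MAIN at PC=5 (depth now 0)
Event 28 (EXEC): [MAIN] PC=5: NOP
Event 29 (EXEC): [MAIN] PC=6: DEC 5 -> ACC=-6
Event 30 (EXEC): [MAIN] PC=7: HALT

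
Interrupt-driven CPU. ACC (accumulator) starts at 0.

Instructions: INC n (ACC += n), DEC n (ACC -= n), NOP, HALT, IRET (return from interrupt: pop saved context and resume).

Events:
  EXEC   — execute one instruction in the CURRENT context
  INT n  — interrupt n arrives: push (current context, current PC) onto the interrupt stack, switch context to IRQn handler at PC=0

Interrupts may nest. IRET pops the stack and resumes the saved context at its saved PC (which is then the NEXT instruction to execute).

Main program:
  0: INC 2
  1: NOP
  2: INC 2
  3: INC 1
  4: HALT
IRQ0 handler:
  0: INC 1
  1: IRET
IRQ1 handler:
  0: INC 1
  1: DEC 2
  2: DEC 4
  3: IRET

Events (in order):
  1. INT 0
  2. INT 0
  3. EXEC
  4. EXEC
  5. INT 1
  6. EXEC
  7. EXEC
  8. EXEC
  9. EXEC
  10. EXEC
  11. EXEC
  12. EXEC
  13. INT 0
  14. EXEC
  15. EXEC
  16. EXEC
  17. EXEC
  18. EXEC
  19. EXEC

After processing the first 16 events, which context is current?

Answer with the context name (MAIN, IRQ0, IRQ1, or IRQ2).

Answer: MAIN

Derivation:
Event 1 (INT 0): INT 0 arrives: push (MAIN, PC=0), enter IRQ0 at PC=0 (depth now 1)
Event 2 (INT 0): INT 0 arrives: push (IRQ0, PC=0), enter IRQ0 at PC=0 (depth now 2)
Event 3 (EXEC): [IRQ0] PC=0: INC 1 -> ACC=1
Event 4 (EXEC): [IRQ0] PC=1: IRET -> resume IRQ0 at PC=0 (depth now 1)
Event 5 (INT 1): INT 1 arrives: push (IRQ0, PC=0), enter IRQ1 at PC=0 (depth now 2)
Event 6 (EXEC): [IRQ1] PC=0: INC 1 -> ACC=2
Event 7 (EXEC): [IRQ1] PC=1: DEC 2 -> ACC=0
Event 8 (EXEC): [IRQ1] PC=2: DEC 4 -> ACC=-4
Event 9 (EXEC): [IRQ1] PC=3: IRET -> resume IRQ0 at PC=0 (depth now 1)
Event 10 (EXEC): [IRQ0] PC=0: INC 1 -> ACC=-3
Event 11 (EXEC): [IRQ0] PC=1: IRET -> resume MAIN at PC=0 (depth now 0)
Event 12 (EXEC): [MAIN] PC=0: INC 2 -> ACC=-1
Event 13 (INT 0): INT 0 arrives: push (MAIN, PC=1), enter IRQ0 at PC=0 (depth now 1)
Event 14 (EXEC): [IRQ0] PC=0: INC 1 -> ACC=0
Event 15 (EXEC): [IRQ0] PC=1: IRET -> resume MAIN at PC=1 (depth now 0)
Event 16 (EXEC): [MAIN] PC=1: NOP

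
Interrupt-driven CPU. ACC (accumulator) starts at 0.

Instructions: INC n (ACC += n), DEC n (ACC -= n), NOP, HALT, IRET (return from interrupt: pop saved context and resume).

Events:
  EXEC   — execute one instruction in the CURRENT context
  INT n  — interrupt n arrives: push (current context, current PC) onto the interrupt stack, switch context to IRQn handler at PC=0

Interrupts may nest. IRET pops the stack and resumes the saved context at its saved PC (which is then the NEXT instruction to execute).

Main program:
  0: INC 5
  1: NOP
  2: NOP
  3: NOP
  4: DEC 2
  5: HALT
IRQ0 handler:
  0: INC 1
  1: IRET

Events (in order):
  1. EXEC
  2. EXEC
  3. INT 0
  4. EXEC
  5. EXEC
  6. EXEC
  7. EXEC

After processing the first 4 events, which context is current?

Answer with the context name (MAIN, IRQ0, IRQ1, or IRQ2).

Event 1 (EXEC): [MAIN] PC=0: INC 5 -> ACC=5
Event 2 (EXEC): [MAIN] PC=1: NOP
Event 3 (INT 0): INT 0 arrives: push (MAIN, PC=2), enter IRQ0 at PC=0 (depth now 1)
Event 4 (EXEC): [IRQ0] PC=0: INC 1 -> ACC=6

Answer: IRQ0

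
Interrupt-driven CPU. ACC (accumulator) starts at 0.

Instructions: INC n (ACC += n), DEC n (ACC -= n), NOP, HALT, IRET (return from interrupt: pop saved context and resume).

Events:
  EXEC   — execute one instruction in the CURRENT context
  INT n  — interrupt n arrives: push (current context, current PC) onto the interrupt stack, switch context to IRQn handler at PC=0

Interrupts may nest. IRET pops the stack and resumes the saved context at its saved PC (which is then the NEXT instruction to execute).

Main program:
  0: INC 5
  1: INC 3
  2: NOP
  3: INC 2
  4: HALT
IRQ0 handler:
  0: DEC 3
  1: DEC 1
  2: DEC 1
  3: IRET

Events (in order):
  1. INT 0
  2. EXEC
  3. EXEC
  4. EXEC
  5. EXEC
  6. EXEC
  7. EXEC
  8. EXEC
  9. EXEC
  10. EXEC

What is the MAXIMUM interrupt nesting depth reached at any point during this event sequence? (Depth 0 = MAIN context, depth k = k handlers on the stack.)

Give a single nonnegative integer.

Answer: 1

Derivation:
Event 1 (INT 0): INT 0 arrives: push (MAIN, PC=0), enter IRQ0 at PC=0 (depth now 1) [depth=1]
Event 2 (EXEC): [IRQ0] PC=0: DEC 3 -> ACC=-3 [depth=1]
Event 3 (EXEC): [IRQ0] PC=1: DEC 1 -> ACC=-4 [depth=1]
Event 4 (EXEC): [IRQ0] PC=2: DEC 1 -> ACC=-5 [depth=1]
Event 5 (EXEC): [IRQ0] PC=3: IRET -> resume MAIN at PC=0 (depth now 0) [depth=0]
Event 6 (EXEC): [MAIN] PC=0: INC 5 -> ACC=0 [depth=0]
Event 7 (EXEC): [MAIN] PC=1: INC 3 -> ACC=3 [depth=0]
Event 8 (EXEC): [MAIN] PC=2: NOP [depth=0]
Event 9 (EXEC): [MAIN] PC=3: INC 2 -> ACC=5 [depth=0]
Event 10 (EXEC): [MAIN] PC=4: HALT [depth=0]
Max depth observed: 1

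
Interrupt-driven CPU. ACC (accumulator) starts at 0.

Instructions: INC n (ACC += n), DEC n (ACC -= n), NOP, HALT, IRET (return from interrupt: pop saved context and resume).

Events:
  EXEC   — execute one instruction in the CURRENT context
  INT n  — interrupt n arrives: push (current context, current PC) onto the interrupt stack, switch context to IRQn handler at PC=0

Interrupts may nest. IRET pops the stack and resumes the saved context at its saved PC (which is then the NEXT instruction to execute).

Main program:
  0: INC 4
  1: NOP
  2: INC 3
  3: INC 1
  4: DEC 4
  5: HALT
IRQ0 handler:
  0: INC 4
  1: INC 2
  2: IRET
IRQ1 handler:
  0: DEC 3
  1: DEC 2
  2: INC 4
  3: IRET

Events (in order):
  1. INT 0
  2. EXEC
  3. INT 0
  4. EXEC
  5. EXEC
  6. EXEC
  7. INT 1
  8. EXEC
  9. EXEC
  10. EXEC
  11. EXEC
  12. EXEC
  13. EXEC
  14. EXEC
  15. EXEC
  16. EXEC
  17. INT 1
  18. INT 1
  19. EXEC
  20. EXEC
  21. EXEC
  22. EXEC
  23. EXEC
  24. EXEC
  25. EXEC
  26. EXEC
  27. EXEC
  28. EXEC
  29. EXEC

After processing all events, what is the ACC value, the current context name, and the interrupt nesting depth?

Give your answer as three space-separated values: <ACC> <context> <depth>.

Event 1 (INT 0): INT 0 arrives: push (MAIN, PC=0), enter IRQ0 at PC=0 (depth now 1)
Event 2 (EXEC): [IRQ0] PC=0: INC 4 -> ACC=4
Event 3 (INT 0): INT 0 arrives: push (IRQ0, PC=1), enter IRQ0 at PC=0 (depth now 2)
Event 4 (EXEC): [IRQ0] PC=0: INC 4 -> ACC=8
Event 5 (EXEC): [IRQ0] PC=1: INC 2 -> ACC=10
Event 6 (EXEC): [IRQ0] PC=2: IRET -> resume IRQ0 at PC=1 (depth now 1)
Event 7 (INT 1): INT 1 arrives: push (IRQ0, PC=1), enter IRQ1 at PC=0 (depth now 2)
Event 8 (EXEC): [IRQ1] PC=0: DEC 3 -> ACC=7
Event 9 (EXEC): [IRQ1] PC=1: DEC 2 -> ACC=5
Event 10 (EXEC): [IRQ1] PC=2: INC 4 -> ACC=9
Event 11 (EXEC): [IRQ1] PC=3: IRET -> resume IRQ0 at PC=1 (depth now 1)
Event 12 (EXEC): [IRQ0] PC=1: INC 2 -> ACC=11
Event 13 (EXEC): [IRQ0] PC=2: IRET -> resume MAIN at PC=0 (depth now 0)
Event 14 (EXEC): [MAIN] PC=0: INC 4 -> ACC=15
Event 15 (EXEC): [MAIN] PC=1: NOP
Event 16 (EXEC): [MAIN] PC=2: INC 3 -> ACC=18
Event 17 (INT 1): INT 1 arrives: push (MAIN, PC=3), enter IRQ1 at PC=0 (depth now 1)
Event 18 (INT 1): INT 1 arrives: push (IRQ1, PC=0), enter IRQ1 at PC=0 (depth now 2)
Event 19 (EXEC): [IRQ1] PC=0: DEC 3 -> ACC=15
Event 20 (EXEC): [IRQ1] PC=1: DEC 2 -> ACC=13
Event 21 (EXEC): [IRQ1] PC=2: INC 4 -> ACC=17
Event 22 (EXEC): [IRQ1] PC=3: IRET -> resume IRQ1 at PC=0 (depth now 1)
Event 23 (EXEC): [IRQ1] PC=0: DEC 3 -> ACC=14
Event 24 (EXEC): [IRQ1] PC=1: DEC 2 -> ACC=12
Event 25 (EXEC): [IRQ1] PC=2: INC 4 -> ACC=16
Event 26 (EXEC): [IRQ1] PC=3: IRET -> resume MAIN at PC=3 (depth now 0)
Event 27 (EXEC): [MAIN] PC=3: INC 1 -> ACC=17
Event 28 (EXEC): [MAIN] PC=4: DEC 4 -> ACC=13
Event 29 (EXEC): [MAIN] PC=5: HALT

Answer: 13 MAIN 0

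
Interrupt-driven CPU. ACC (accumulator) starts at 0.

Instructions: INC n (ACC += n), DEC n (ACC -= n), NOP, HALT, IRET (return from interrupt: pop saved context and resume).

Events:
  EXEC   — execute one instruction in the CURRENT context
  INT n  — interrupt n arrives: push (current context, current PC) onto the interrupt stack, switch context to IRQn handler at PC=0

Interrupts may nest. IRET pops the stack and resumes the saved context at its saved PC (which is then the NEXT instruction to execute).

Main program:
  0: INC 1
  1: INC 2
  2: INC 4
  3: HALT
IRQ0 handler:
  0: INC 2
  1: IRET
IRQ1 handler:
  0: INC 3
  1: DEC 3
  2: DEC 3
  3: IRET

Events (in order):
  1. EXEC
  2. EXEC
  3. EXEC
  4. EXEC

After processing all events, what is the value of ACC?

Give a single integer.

Event 1 (EXEC): [MAIN] PC=0: INC 1 -> ACC=1
Event 2 (EXEC): [MAIN] PC=1: INC 2 -> ACC=3
Event 3 (EXEC): [MAIN] PC=2: INC 4 -> ACC=7
Event 4 (EXEC): [MAIN] PC=3: HALT

Answer: 7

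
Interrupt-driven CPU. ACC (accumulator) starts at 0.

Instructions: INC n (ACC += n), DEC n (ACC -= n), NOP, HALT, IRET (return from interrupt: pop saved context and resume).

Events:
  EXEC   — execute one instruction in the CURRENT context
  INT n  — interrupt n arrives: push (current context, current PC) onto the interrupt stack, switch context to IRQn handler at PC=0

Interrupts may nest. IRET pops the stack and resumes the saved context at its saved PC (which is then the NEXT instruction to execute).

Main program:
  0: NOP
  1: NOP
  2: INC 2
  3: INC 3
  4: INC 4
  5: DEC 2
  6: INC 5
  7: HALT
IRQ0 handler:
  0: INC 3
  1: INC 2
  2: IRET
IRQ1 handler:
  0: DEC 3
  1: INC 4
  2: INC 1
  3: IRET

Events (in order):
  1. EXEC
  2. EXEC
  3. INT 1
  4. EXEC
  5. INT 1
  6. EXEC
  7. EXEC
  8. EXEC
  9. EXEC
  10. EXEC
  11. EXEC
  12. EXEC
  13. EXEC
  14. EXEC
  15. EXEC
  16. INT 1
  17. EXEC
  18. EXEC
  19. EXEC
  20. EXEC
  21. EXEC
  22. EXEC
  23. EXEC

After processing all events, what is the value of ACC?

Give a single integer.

Answer: 18

Derivation:
Event 1 (EXEC): [MAIN] PC=0: NOP
Event 2 (EXEC): [MAIN] PC=1: NOP
Event 3 (INT 1): INT 1 arrives: push (MAIN, PC=2), enter IRQ1 at PC=0 (depth now 1)
Event 4 (EXEC): [IRQ1] PC=0: DEC 3 -> ACC=-3
Event 5 (INT 1): INT 1 arrives: push (IRQ1, PC=1), enter IRQ1 at PC=0 (depth now 2)
Event 6 (EXEC): [IRQ1] PC=0: DEC 3 -> ACC=-6
Event 7 (EXEC): [IRQ1] PC=1: INC 4 -> ACC=-2
Event 8 (EXEC): [IRQ1] PC=2: INC 1 -> ACC=-1
Event 9 (EXEC): [IRQ1] PC=3: IRET -> resume IRQ1 at PC=1 (depth now 1)
Event 10 (EXEC): [IRQ1] PC=1: INC 4 -> ACC=3
Event 11 (EXEC): [IRQ1] PC=2: INC 1 -> ACC=4
Event 12 (EXEC): [IRQ1] PC=3: IRET -> resume MAIN at PC=2 (depth now 0)
Event 13 (EXEC): [MAIN] PC=2: INC 2 -> ACC=6
Event 14 (EXEC): [MAIN] PC=3: INC 3 -> ACC=9
Event 15 (EXEC): [MAIN] PC=4: INC 4 -> ACC=13
Event 16 (INT 1): INT 1 arrives: push (MAIN, PC=5), enter IRQ1 at PC=0 (depth now 1)
Event 17 (EXEC): [IRQ1] PC=0: DEC 3 -> ACC=10
Event 18 (EXEC): [IRQ1] PC=1: INC 4 -> ACC=14
Event 19 (EXEC): [IRQ1] PC=2: INC 1 -> ACC=15
Event 20 (EXEC): [IRQ1] PC=3: IRET -> resume MAIN at PC=5 (depth now 0)
Event 21 (EXEC): [MAIN] PC=5: DEC 2 -> ACC=13
Event 22 (EXEC): [MAIN] PC=6: INC 5 -> ACC=18
Event 23 (EXEC): [MAIN] PC=7: HALT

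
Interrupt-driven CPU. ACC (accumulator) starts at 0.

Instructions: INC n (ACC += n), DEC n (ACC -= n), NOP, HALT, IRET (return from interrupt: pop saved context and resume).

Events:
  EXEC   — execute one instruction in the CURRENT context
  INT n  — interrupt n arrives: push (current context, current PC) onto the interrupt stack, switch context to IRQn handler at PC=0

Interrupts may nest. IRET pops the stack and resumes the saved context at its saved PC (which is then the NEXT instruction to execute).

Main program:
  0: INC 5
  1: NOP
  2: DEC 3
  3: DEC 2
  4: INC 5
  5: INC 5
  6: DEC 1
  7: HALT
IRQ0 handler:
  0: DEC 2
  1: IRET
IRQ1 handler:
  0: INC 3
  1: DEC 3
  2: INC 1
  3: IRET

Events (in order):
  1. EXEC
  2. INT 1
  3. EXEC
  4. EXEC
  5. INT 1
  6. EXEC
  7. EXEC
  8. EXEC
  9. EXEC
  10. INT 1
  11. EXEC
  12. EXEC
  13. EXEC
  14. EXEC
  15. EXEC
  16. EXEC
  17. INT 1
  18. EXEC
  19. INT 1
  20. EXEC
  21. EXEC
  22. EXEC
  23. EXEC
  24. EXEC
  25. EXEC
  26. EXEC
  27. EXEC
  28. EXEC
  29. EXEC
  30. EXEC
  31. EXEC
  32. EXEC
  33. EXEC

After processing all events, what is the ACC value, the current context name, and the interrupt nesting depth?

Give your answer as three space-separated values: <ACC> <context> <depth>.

Answer: 14 MAIN 0

Derivation:
Event 1 (EXEC): [MAIN] PC=0: INC 5 -> ACC=5
Event 2 (INT 1): INT 1 arrives: push (MAIN, PC=1), enter IRQ1 at PC=0 (depth now 1)
Event 3 (EXEC): [IRQ1] PC=0: INC 3 -> ACC=8
Event 4 (EXEC): [IRQ1] PC=1: DEC 3 -> ACC=5
Event 5 (INT 1): INT 1 arrives: push (IRQ1, PC=2), enter IRQ1 at PC=0 (depth now 2)
Event 6 (EXEC): [IRQ1] PC=0: INC 3 -> ACC=8
Event 7 (EXEC): [IRQ1] PC=1: DEC 3 -> ACC=5
Event 8 (EXEC): [IRQ1] PC=2: INC 1 -> ACC=6
Event 9 (EXEC): [IRQ1] PC=3: IRET -> resume IRQ1 at PC=2 (depth now 1)
Event 10 (INT 1): INT 1 arrives: push (IRQ1, PC=2), enter IRQ1 at PC=0 (depth now 2)
Event 11 (EXEC): [IRQ1] PC=0: INC 3 -> ACC=9
Event 12 (EXEC): [IRQ1] PC=1: DEC 3 -> ACC=6
Event 13 (EXEC): [IRQ1] PC=2: INC 1 -> ACC=7
Event 14 (EXEC): [IRQ1] PC=3: IRET -> resume IRQ1 at PC=2 (depth now 1)
Event 15 (EXEC): [IRQ1] PC=2: INC 1 -> ACC=8
Event 16 (EXEC): [IRQ1] PC=3: IRET -> resume MAIN at PC=1 (depth now 0)
Event 17 (INT 1): INT 1 arrives: push (MAIN, PC=1), enter IRQ1 at PC=0 (depth now 1)
Event 18 (EXEC): [IRQ1] PC=0: INC 3 -> ACC=11
Event 19 (INT 1): INT 1 arrives: push (IRQ1, PC=1), enter IRQ1 at PC=0 (depth now 2)
Event 20 (EXEC): [IRQ1] PC=0: INC 3 -> ACC=14
Event 21 (EXEC): [IRQ1] PC=1: DEC 3 -> ACC=11
Event 22 (EXEC): [IRQ1] PC=2: INC 1 -> ACC=12
Event 23 (EXEC): [IRQ1] PC=3: IRET -> resume IRQ1 at PC=1 (depth now 1)
Event 24 (EXEC): [IRQ1] PC=1: DEC 3 -> ACC=9
Event 25 (EXEC): [IRQ1] PC=2: INC 1 -> ACC=10
Event 26 (EXEC): [IRQ1] PC=3: IRET -> resume MAIN at PC=1 (depth now 0)
Event 27 (EXEC): [MAIN] PC=1: NOP
Event 28 (EXEC): [MAIN] PC=2: DEC 3 -> ACC=7
Event 29 (EXEC): [MAIN] PC=3: DEC 2 -> ACC=5
Event 30 (EXEC): [MAIN] PC=4: INC 5 -> ACC=10
Event 31 (EXEC): [MAIN] PC=5: INC 5 -> ACC=15
Event 32 (EXEC): [MAIN] PC=6: DEC 1 -> ACC=14
Event 33 (EXEC): [MAIN] PC=7: HALT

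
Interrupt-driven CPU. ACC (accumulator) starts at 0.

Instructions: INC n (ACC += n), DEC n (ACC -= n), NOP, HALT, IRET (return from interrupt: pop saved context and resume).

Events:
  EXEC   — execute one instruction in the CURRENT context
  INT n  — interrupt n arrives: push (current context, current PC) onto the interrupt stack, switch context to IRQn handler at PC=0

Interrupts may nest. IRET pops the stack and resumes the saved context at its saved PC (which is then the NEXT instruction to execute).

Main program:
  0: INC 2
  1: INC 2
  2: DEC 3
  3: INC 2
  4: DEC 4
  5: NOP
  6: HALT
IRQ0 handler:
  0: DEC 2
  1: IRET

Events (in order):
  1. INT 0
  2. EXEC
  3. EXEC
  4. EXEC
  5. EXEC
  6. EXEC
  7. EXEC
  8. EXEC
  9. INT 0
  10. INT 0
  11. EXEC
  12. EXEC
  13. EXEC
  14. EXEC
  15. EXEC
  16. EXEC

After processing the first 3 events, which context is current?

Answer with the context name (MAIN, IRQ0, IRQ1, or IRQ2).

Answer: MAIN

Derivation:
Event 1 (INT 0): INT 0 arrives: push (MAIN, PC=0), enter IRQ0 at PC=0 (depth now 1)
Event 2 (EXEC): [IRQ0] PC=0: DEC 2 -> ACC=-2
Event 3 (EXEC): [IRQ0] PC=1: IRET -> resume MAIN at PC=0 (depth now 0)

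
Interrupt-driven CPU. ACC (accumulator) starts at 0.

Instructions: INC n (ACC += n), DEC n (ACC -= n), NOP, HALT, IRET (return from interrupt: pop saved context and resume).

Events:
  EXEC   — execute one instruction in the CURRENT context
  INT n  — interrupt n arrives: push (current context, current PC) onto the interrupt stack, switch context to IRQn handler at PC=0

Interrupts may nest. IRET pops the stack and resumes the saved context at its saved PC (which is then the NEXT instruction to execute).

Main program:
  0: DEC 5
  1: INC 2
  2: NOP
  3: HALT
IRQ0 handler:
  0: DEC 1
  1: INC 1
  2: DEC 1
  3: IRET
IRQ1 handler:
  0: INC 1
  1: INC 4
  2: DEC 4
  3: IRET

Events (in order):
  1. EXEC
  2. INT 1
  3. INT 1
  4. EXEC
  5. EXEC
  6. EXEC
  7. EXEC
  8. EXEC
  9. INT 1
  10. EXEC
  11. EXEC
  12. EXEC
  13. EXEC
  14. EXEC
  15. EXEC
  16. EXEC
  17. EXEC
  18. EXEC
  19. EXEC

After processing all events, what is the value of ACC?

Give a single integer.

Answer: 0

Derivation:
Event 1 (EXEC): [MAIN] PC=0: DEC 5 -> ACC=-5
Event 2 (INT 1): INT 1 arrives: push (MAIN, PC=1), enter IRQ1 at PC=0 (depth now 1)
Event 3 (INT 1): INT 1 arrives: push (IRQ1, PC=0), enter IRQ1 at PC=0 (depth now 2)
Event 4 (EXEC): [IRQ1] PC=0: INC 1 -> ACC=-4
Event 5 (EXEC): [IRQ1] PC=1: INC 4 -> ACC=0
Event 6 (EXEC): [IRQ1] PC=2: DEC 4 -> ACC=-4
Event 7 (EXEC): [IRQ1] PC=3: IRET -> resume IRQ1 at PC=0 (depth now 1)
Event 8 (EXEC): [IRQ1] PC=0: INC 1 -> ACC=-3
Event 9 (INT 1): INT 1 arrives: push (IRQ1, PC=1), enter IRQ1 at PC=0 (depth now 2)
Event 10 (EXEC): [IRQ1] PC=0: INC 1 -> ACC=-2
Event 11 (EXEC): [IRQ1] PC=1: INC 4 -> ACC=2
Event 12 (EXEC): [IRQ1] PC=2: DEC 4 -> ACC=-2
Event 13 (EXEC): [IRQ1] PC=3: IRET -> resume IRQ1 at PC=1 (depth now 1)
Event 14 (EXEC): [IRQ1] PC=1: INC 4 -> ACC=2
Event 15 (EXEC): [IRQ1] PC=2: DEC 4 -> ACC=-2
Event 16 (EXEC): [IRQ1] PC=3: IRET -> resume MAIN at PC=1 (depth now 0)
Event 17 (EXEC): [MAIN] PC=1: INC 2 -> ACC=0
Event 18 (EXEC): [MAIN] PC=2: NOP
Event 19 (EXEC): [MAIN] PC=3: HALT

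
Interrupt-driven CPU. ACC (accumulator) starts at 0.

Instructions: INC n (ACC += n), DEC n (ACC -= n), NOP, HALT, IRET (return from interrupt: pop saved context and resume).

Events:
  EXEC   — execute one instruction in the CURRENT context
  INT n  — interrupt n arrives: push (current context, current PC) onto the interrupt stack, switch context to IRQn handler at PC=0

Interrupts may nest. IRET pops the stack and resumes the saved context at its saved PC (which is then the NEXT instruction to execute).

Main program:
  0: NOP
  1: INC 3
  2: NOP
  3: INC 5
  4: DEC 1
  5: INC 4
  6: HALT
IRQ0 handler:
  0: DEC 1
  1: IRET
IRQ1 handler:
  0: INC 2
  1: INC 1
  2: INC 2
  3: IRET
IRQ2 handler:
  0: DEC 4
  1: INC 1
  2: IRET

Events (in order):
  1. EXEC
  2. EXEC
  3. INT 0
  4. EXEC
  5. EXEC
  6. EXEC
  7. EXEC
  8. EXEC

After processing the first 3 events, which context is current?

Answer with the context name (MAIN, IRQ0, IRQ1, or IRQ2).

Event 1 (EXEC): [MAIN] PC=0: NOP
Event 2 (EXEC): [MAIN] PC=1: INC 3 -> ACC=3
Event 3 (INT 0): INT 0 arrives: push (MAIN, PC=2), enter IRQ0 at PC=0 (depth now 1)

Answer: IRQ0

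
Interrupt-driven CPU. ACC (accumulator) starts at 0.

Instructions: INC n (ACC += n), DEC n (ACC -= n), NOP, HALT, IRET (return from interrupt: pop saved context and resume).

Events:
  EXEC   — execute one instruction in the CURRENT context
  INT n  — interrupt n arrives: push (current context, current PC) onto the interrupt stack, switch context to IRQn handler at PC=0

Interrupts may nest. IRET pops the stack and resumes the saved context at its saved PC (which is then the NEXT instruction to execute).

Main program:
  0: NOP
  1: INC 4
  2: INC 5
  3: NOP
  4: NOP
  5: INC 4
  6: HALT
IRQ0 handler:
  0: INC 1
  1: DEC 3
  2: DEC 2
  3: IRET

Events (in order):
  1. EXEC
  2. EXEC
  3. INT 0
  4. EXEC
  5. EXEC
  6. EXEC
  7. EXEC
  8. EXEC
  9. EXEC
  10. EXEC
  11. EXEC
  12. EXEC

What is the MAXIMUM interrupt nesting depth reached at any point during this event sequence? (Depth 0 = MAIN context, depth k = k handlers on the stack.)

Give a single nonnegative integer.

Event 1 (EXEC): [MAIN] PC=0: NOP [depth=0]
Event 2 (EXEC): [MAIN] PC=1: INC 4 -> ACC=4 [depth=0]
Event 3 (INT 0): INT 0 arrives: push (MAIN, PC=2), enter IRQ0 at PC=0 (depth now 1) [depth=1]
Event 4 (EXEC): [IRQ0] PC=0: INC 1 -> ACC=5 [depth=1]
Event 5 (EXEC): [IRQ0] PC=1: DEC 3 -> ACC=2 [depth=1]
Event 6 (EXEC): [IRQ0] PC=2: DEC 2 -> ACC=0 [depth=1]
Event 7 (EXEC): [IRQ0] PC=3: IRET -> resume MAIN at PC=2 (depth now 0) [depth=0]
Event 8 (EXEC): [MAIN] PC=2: INC 5 -> ACC=5 [depth=0]
Event 9 (EXEC): [MAIN] PC=3: NOP [depth=0]
Event 10 (EXEC): [MAIN] PC=4: NOP [depth=0]
Event 11 (EXEC): [MAIN] PC=5: INC 4 -> ACC=9 [depth=0]
Event 12 (EXEC): [MAIN] PC=6: HALT [depth=0]
Max depth observed: 1

Answer: 1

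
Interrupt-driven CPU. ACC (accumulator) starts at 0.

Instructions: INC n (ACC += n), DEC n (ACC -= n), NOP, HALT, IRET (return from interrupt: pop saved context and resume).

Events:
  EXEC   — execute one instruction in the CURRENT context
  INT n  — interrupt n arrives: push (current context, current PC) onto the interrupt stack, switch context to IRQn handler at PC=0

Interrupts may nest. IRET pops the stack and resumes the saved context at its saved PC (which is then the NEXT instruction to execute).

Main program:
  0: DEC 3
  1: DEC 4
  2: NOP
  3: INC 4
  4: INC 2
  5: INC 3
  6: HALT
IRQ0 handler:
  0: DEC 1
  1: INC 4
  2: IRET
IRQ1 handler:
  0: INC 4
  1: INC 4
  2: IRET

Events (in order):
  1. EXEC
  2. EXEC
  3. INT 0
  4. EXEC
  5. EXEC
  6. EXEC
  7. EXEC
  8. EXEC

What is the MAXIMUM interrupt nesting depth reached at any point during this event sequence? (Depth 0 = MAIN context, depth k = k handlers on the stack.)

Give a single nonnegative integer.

Event 1 (EXEC): [MAIN] PC=0: DEC 3 -> ACC=-3 [depth=0]
Event 2 (EXEC): [MAIN] PC=1: DEC 4 -> ACC=-7 [depth=0]
Event 3 (INT 0): INT 0 arrives: push (MAIN, PC=2), enter IRQ0 at PC=0 (depth now 1) [depth=1]
Event 4 (EXEC): [IRQ0] PC=0: DEC 1 -> ACC=-8 [depth=1]
Event 5 (EXEC): [IRQ0] PC=1: INC 4 -> ACC=-4 [depth=1]
Event 6 (EXEC): [IRQ0] PC=2: IRET -> resume MAIN at PC=2 (depth now 0) [depth=0]
Event 7 (EXEC): [MAIN] PC=2: NOP [depth=0]
Event 8 (EXEC): [MAIN] PC=3: INC 4 -> ACC=0 [depth=0]
Max depth observed: 1

Answer: 1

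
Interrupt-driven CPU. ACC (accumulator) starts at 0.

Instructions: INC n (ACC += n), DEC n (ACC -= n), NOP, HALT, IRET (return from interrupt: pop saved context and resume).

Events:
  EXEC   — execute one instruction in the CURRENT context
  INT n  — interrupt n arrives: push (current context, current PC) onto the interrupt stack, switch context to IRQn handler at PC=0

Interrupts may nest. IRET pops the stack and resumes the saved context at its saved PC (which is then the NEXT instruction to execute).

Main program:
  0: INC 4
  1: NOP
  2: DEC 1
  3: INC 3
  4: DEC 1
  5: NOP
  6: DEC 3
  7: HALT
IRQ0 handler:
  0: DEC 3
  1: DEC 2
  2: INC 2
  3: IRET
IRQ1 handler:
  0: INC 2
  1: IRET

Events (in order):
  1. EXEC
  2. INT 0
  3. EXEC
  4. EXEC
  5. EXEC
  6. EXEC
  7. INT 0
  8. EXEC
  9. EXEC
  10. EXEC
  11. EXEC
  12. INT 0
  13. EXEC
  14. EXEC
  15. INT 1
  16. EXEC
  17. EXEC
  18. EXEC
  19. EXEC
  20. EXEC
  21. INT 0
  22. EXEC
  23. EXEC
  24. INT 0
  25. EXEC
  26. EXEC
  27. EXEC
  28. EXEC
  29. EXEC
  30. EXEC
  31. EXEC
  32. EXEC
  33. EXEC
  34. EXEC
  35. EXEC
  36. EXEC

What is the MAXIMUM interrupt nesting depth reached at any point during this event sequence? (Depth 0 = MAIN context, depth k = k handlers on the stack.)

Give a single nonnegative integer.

Event 1 (EXEC): [MAIN] PC=0: INC 4 -> ACC=4 [depth=0]
Event 2 (INT 0): INT 0 arrives: push (MAIN, PC=1), enter IRQ0 at PC=0 (depth now 1) [depth=1]
Event 3 (EXEC): [IRQ0] PC=0: DEC 3 -> ACC=1 [depth=1]
Event 4 (EXEC): [IRQ0] PC=1: DEC 2 -> ACC=-1 [depth=1]
Event 5 (EXEC): [IRQ0] PC=2: INC 2 -> ACC=1 [depth=1]
Event 6 (EXEC): [IRQ0] PC=3: IRET -> resume MAIN at PC=1 (depth now 0) [depth=0]
Event 7 (INT 0): INT 0 arrives: push (MAIN, PC=1), enter IRQ0 at PC=0 (depth now 1) [depth=1]
Event 8 (EXEC): [IRQ0] PC=0: DEC 3 -> ACC=-2 [depth=1]
Event 9 (EXEC): [IRQ0] PC=1: DEC 2 -> ACC=-4 [depth=1]
Event 10 (EXEC): [IRQ0] PC=2: INC 2 -> ACC=-2 [depth=1]
Event 11 (EXEC): [IRQ0] PC=3: IRET -> resume MAIN at PC=1 (depth now 0) [depth=0]
Event 12 (INT 0): INT 0 arrives: push (MAIN, PC=1), enter IRQ0 at PC=0 (depth now 1) [depth=1]
Event 13 (EXEC): [IRQ0] PC=0: DEC 3 -> ACC=-5 [depth=1]
Event 14 (EXEC): [IRQ0] PC=1: DEC 2 -> ACC=-7 [depth=1]
Event 15 (INT 1): INT 1 arrives: push (IRQ0, PC=2), enter IRQ1 at PC=0 (depth now 2) [depth=2]
Event 16 (EXEC): [IRQ1] PC=0: INC 2 -> ACC=-5 [depth=2]
Event 17 (EXEC): [IRQ1] PC=1: IRET -> resume IRQ0 at PC=2 (depth now 1) [depth=1]
Event 18 (EXEC): [IRQ0] PC=2: INC 2 -> ACC=-3 [depth=1]
Event 19 (EXEC): [IRQ0] PC=3: IRET -> resume MAIN at PC=1 (depth now 0) [depth=0]
Event 20 (EXEC): [MAIN] PC=1: NOP [depth=0]
Event 21 (INT 0): INT 0 arrives: push (MAIN, PC=2), enter IRQ0 at PC=0 (depth now 1) [depth=1]
Event 22 (EXEC): [IRQ0] PC=0: DEC 3 -> ACC=-6 [depth=1]
Event 23 (EXEC): [IRQ0] PC=1: DEC 2 -> ACC=-8 [depth=1]
Event 24 (INT 0): INT 0 arrives: push (IRQ0, PC=2), enter IRQ0 at PC=0 (depth now 2) [depth=2]
Event 25 (EXEC): [IRQ0] PC=0: DEC 3 -> ACC=-11 [depth=2]
Event 26 (EXEC): [IRQ0] PC=1: DEC 2 -> ACC=-13 [depth=2]
Event 27 (EXEC): [IRQ0] PC=2: INC 2 -> ACC=-11 [depth=2]
Event 28 (EXEC): [IRQ0] PC=3: IRET -> resume IRQ0 at PC=2 (depth now 1) [depth=1]
Event 29 (EXEC): [IRQ0] PC=2: INC 2 -> ACC=-9 [depth=1]
Event 30 (EXEC): [IRQ0] PC=3: IRET -> resume MAIN at PC=2 (depth now 0) [depth=0]
Event 31 (EXEC): [MAIN] PC=2: DEC 1 -> ACC=-10 [depth=0]
Event 32 (EXEC): [MAIN] PC=3: INC 3 -> ACC=-7 [depth=0]
Event 33 (EXEC): [MAIN] PC=4: DEC 1 -> ACC=-8 [depth=0]
Event 34 (EXEC): [MAIN] PC=5: NOP [depth=0]
Event 35 (EXEC): [MAIN] PC=6: DEC 3 -> ACC=-11 [depth=0]
Event 36 (EXEC): [MAIN] PC=7: HALT [depth=0]
Max depth observed: 2

Answer: 2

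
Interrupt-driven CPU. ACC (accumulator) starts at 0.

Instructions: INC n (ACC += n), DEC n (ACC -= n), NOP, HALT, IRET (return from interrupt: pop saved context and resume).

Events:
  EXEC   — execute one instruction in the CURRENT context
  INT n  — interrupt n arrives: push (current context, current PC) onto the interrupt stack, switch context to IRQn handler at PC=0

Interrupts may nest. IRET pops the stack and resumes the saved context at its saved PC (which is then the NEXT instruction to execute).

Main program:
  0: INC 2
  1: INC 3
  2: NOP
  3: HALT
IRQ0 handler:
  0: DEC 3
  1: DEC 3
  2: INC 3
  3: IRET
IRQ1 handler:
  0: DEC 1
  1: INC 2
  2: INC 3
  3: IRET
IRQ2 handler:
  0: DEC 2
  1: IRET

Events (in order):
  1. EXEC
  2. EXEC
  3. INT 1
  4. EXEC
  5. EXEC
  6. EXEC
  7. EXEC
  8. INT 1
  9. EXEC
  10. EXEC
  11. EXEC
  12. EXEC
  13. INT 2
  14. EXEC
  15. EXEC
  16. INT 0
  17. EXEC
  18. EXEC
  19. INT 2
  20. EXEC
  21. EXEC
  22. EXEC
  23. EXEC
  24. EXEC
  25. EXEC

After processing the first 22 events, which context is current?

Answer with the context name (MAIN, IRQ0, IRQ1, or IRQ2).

Event 1 (EXEC): [MAIN] PC=0: INC 2 -> ACC=2
Event 2 (EXEC): [MAIN] PC=1: INC 3 -> ACC=5
Event 3 (INT 1): INT 1 arrives: push (MAIN, PC=2), enter IRQ1 at PC=0 (depth now 1)
Event 4 (EXEC): [IRQ1] PC=0: DEC 1 -> ACC=4
Event 5 (EXEC): [IRQ1] PC=1: INC 2 -> ACC=6
Event 6 (EXEC): [IRQ1] PC=2: INC 3 -> ACC=9
Event 7 (EXEC): [IRQ1] PC=3: IRET -> resume MAIN at PC=2 (depth now 0)
Event 8 (INT 1): INT 1 arrives: push (MAIN, PC=2), enter IRQ1 at PC=0 (depth now 1)
Event 9 (EXEC): [IRQ1] PC=0: DEC 1 -> ACC=8
Event 10 (EXEC): [IRQ1] PC=1: INC 2 -> ACC=10
Event 11 (EXEC): [IRQ1] PC=2: INC 3 -> ACC=13
Event 12 (EXEC): [IRQ1] PC=3: IRET -> resume MAIN at PC=2 (depth now 0)
Event 13 (INT 2): INT 2 arrives: push (MAIN, PC=2), enter IRQ2 at PC=0 (depth now 1)
Event 14 (EXEC): [IRQ2] PC=0: DEC 2 -> ACC=11
Event 15 (EXEC): [IRQ2] PC=1: IRET -> resume MAIN at PC=2 (depth now 0)
Event 16 (INT 0): INT 0 arrives: push (MAIN, PC=2), enter IRQ0 at PC=0 (depth now 1)
Event 17 (EXEC): [IRQ0] PC=0: DEC 3 -> ACC=8
Event 18 (EXEC): [IRQ0] PC=1: DEC 3 -> ACC=5
Event 19 (INT 2): INT 2 arrives: push (IRQ0, PC=2), enter IRQ2 at PC=0 (depth now 2)
Event 20 (EXEC): [IRQ2] PC=0: DEC 2 -> ACC=3
Event 21 (EXEC): [IRQ2] PC=1: IRET -> resume IRQ0 at PC=2 (depth now 1)
Event 22 (EXEC): [IRQ0] PC=2: INC 3 -> ACC=6

Answer: IRQ0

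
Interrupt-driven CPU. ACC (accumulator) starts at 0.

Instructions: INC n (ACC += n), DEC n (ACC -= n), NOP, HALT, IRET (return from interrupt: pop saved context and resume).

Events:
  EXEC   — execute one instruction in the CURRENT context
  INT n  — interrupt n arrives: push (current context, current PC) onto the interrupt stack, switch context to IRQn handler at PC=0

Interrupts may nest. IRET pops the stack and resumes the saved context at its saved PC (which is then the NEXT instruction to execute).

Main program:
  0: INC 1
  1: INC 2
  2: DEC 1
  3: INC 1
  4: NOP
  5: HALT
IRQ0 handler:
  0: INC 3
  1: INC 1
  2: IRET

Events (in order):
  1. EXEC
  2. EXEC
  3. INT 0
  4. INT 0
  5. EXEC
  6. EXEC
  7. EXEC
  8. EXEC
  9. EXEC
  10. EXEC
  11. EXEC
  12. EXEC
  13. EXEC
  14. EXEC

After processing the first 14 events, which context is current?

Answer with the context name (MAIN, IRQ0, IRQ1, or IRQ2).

Event 1 (EXEC): [MAIN] PC=0: INC 1 -> ACC=1
Event 2 (EXEC): [MAIN] PC=1: INC 2 -> ACC=3
Event 3 (INT 0): INT 0 arrives: push (MAIN, PC=2), enter IRQ0 at PC=0 (depth now 1)
Event 4 (INT 0): INT 0 arrives: push (IRQ0, PC=0), enter IRQ0 at PC=0 (depth now 2)
Event 5 (EXEC): [IRQ0] PC=0: INC 3 -> ACC=6
Event 6 (EXEC): [IRQ0] PC=1: INC 1 -> ACC=7
Event 7 (EXEC): [IRQ0] PC=2: IRET -> resume IRQ0 at PC=0 (depth now 1)
Event 8 (EXEC): [IRQ0] PC=0: INC 3 -> ACC=10
Event 9 (EXEC): [IRQ0] PC=1: INC 1 -> ACC=11
Event 10 (EXEC): [IRQ0] PC=2: IRET -> resume MAIN at PC=2 (depth now 0)
Event 11 (EXEC): [MAIN] PC=2: DEC 1 -> ACC=10
Event 12 (EXEC): [MAIN] PC=3: INC 1 -> ACC=11
Event 13 (EXEC): [MAIN] PC=4: NOP
Event 14 (EXEC): [MAIN] PC=5: HALT

Answer: MAIN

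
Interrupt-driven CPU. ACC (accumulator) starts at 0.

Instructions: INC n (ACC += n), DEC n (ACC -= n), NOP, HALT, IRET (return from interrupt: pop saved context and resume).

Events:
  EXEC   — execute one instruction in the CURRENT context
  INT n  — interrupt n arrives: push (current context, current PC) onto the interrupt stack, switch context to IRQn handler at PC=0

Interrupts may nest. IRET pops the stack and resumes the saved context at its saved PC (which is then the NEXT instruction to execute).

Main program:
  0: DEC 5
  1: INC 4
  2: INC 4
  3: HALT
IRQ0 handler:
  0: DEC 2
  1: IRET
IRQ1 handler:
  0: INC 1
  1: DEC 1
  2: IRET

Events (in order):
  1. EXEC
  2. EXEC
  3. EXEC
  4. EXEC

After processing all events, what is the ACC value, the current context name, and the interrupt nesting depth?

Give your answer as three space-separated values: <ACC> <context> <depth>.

Event 1 (EXEC): [MAIN] PC=0: DEC 5 -> ACC=-5
Event 2 (EXEC): [MAIN] PC=1: INC 4 -> ACC=-1
Event 3 (EXEC): [MAIN] PC=2: INC 4 -> ACC=3
Event 4 (EXEC): [MAIN] PC=3: HALT

Answer: 3 MAIN 0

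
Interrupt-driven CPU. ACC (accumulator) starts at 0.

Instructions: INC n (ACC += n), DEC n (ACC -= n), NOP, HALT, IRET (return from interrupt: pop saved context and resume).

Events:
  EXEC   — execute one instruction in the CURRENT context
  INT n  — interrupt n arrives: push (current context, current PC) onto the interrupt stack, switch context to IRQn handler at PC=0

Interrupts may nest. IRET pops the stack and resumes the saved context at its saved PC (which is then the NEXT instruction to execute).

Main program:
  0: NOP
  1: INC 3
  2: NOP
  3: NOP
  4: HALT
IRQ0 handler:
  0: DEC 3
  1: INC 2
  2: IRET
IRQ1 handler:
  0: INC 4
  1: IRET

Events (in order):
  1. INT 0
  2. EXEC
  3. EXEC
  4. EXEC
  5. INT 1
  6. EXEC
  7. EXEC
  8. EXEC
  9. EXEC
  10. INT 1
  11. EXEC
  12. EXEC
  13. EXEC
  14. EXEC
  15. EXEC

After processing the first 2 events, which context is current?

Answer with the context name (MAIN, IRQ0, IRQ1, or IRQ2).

Event 1 (INT 0): INT 0 arrives: push (MAIN, PC=0), enter IRQ0 at PC=0 (depth now 1)
Event 2 (EXEC): [IRQ0] PC=0: DEC 3 -> ACC=-3

Answer: IRQ0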